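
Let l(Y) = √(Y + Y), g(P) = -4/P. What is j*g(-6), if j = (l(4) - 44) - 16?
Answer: -40 + 4*√2/3 ≈ -38.114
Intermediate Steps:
l(Y) = √2*√Y (l(Y) = √(2*Y) = √2*√Y)
j = -60 + 2*√2 (j = (√2*√4 - 44) - 16 = (√2*2 - 44) - 16 = (2*√2 - 44) - 16 = (-44 + 2*√2) - 16 = -60 + 2*√2 ≈ -57.172)
j*g(-6) = (-60 + 2*√2)*(-4/(-6)) = (-60 + 2*√2)*(-4*(-⅙)) = (-60 + 2*√2)*(⅔) = -40 + 4*√2/3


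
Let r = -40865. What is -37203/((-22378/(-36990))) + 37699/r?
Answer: -28118381318636/457238485 ≈ -61496.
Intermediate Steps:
-37203/((-22378/(-36990))) + 37699/r = -37203/((-22378/(-36990))) + 37699/(-40865) = -37203/((-22378*(-1/36990))) + 37699*(-1/40865) = -37203/11189/18495 - 37699/40865 = -37203*18495/11189 - 37699/40865 = -688069485/11189 - 37699/40865 = -28118381318636/457238485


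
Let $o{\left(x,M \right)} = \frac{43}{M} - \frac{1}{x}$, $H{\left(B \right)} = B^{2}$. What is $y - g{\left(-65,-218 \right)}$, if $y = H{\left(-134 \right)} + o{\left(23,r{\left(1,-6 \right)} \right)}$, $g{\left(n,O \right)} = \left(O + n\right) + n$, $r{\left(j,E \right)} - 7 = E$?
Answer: $\frac{421980}{23} \approx 18347.0$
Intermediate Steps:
$r{\left(j,E \right)} = 7 + E$
$g{\left(n,O \right)} = O + 2 n$
$o{\left(x,M \right)} = - \frac{1}{x} + \frac{43}{M}$
$y = \frac{413976}{23}$ ($y = \left(-134\right)^{2} + \left(- \frac{1}{23} + \frac{43}{7 - 6}\right) = 17956 + \left(\left(-1\right) \frac{1}{23} + \frac{43}{1}\right) = 17956 + \left(- \frac{1}{23} + 43 \cdot 1\right) = 17956 + \left(- \frac{1}{23} + 43\right) = 17956 + \frac{988}{23} = \frac{413976}{23} \approx 17999.0$)
$y - g{\left(-65,-218 \right)} = \frac{413976}{23} - \left(-218 + 2 \left(-65\right)\right) = \frac{413976}{23} - \left(-218 - 130\right) = \frac{413976}{23} - -348 = \frac{413976}{23} + 348 = \frac{421980}{23}$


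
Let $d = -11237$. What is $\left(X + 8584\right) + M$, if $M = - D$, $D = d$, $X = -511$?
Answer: $19310$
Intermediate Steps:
$D = -11237$
$M = 11237$ ($M = \left(-1\right) \left(-11237\right) = 11237$)
$\left(X + 8584\right) + M = \left(-511 + 8584\right) + 11237 = 8073 + 11237 = 19310$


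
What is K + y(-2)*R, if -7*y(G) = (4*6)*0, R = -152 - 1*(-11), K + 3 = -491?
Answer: -494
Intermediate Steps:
K = -494 (K = -3 - 491 = -494)
R = -141 (R = -152 + 11 = -141)
y(G) = 0 (y(G) = -4*6*0/7 = -24*0/7 = -⅐*0 = 0)
K + y(-2)*R = -494 + 0*(-141) = -494 + 0 = -494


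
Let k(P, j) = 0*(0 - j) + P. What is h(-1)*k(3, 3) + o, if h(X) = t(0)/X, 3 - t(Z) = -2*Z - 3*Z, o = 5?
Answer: -4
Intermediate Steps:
k(P, j) = P (k(P, j) = 0*(-j) + P = 0 + P = P)
t(Z) = 3 + 5*Z (t(Z) = 3 - (-2*Z - 3*Z) = 3 - (-5)*Z = 3 + 5*Z)
h(X) = 3/X (h(X) = (3 + 5*0)/X = (3 + 0)/X = 3/X)
h(-1)*k(3, 3) + o = (3/(-1))*3 + 5 = (3*(-1))*3 + 5 = -3*3 + 5 = -9 + 5 = -4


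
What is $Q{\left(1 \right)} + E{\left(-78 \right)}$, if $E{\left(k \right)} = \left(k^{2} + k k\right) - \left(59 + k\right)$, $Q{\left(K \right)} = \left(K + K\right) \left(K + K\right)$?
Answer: $12191$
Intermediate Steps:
$Q{\left(K \right)} = 4 K^{2}$ ($Q{\left(K \right)} = 2 K 2 K = 4 K^{2}$)
$E{\left(k \right)} = -59 - k + 2 k^{2}$ ($E{\left(k \right)} = \left(k^{2} + k^{2}\right) - \left(59 + k\right) = 2 k^{2} - \left(59 + k\right) = -59 - k + 2 k^{2}$)
$Q{\left(1 \right)} + E{\left(-78 \right)} = 4 \cdot 1^{2} - \left(-19 - 12168\right) = 4 \cdot 1 + \left(-59 + 78 + 2 \cdot 6084\right) = 4 + \left(-59 + 78 + 12168\right) = 4 + 12187 = 12191$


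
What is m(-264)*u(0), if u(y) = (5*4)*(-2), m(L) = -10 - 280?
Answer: 11600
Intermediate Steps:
m(L) = -290
u(y) = -40 (u(y) = 20*(-2) = -40)
m(-264)*u(0) = -290*(-40) = 11600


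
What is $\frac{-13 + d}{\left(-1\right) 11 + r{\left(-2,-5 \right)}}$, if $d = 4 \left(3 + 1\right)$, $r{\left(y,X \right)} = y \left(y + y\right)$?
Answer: $-1$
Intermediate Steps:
$r{\left(y,X \right)} = 2 y^{2}$ ($r{\left(y,X \right)} = y 2 y = 2 y^{2}$)
$d = 16$ ($d = 4 \cdot 4 = 16$)
$\frac{-13 + d}{\left(-1\right) 11 + r{\left(-2,-5 \right)}} = \frac{-13 + 16}{\left(-1\right) 11 + 2 \left(-2\right)^{2}} = \frac{3}{-11 + 2 \cdot 4} = \frac{3}{-11 + 8} = \frac{3}{-3} = 3 \left(- \frac{1}{3}\right) = -1$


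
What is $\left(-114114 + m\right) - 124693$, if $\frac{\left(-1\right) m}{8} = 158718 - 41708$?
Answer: $-1174887$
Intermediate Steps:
$m = -936080$ ($m = - 8 \left(158718 - 41708\right) = \left(-8\right) 117010 = -936080$)
$\left(-114114 + m\right) - 124693 = \left(-114114 - 936080\right) - 124693 = -1050194 - 124693 = -1174887$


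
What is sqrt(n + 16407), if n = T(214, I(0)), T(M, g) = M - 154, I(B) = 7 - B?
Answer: sqrt(16467) ≈ 128.32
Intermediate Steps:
T(M, g) = -154 + M
n = 60 (n = -154 + 214 = 60)
sqrt(n + 16407) = sqrt(60 + 16407) = sqrt(16467)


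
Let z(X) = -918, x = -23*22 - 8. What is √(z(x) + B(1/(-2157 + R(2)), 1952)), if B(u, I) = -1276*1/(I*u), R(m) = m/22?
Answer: √7322135/122 ≈ 22.180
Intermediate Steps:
x = -514 (x = -506 - 8 = -514)
R(m) = m/22 (R(m) = m*(1/22) = m/22)
B(u, I) = -1276/(I*u) (B(u, I) = -1276*1/(I*u) = -1276/(I*u))
√(z(x) + B(1/(-2157 + R(2)), 1952)) = √(-918 - 1276/(1952*1/(-2157 + (1/22)*2))) = √(-918 - 1276*1/1952/1/(-2157 + 1/11)) = √(-918 - 1276*1/1952/1/(-23726/11)) = √(-918 - 1276*1/1952/(-11/23726)) = √(-918 - 1276*1/1952*(-23726/11)) = √(-918 + 344027/244) = √(120035/244) = √7322135/122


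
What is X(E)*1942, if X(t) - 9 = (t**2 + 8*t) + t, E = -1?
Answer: 1942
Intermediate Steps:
X(t) = 9 + t**2 + 9*t (X(t) = 9 + ((t**2 + 8*t) + t) = 9 + (t**2 + 9*t) = 9 + t**2 + 9*t)
X(E)*1942 = (9 + (-1)**2 + 9*(-1))*1942 = (9 + 1 - 9)*1942 = 1*1942 = 1942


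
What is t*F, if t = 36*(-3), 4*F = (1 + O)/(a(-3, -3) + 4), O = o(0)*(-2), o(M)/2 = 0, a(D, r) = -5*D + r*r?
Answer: -27/28 ≈ -0.96429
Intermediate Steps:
a(D, r) = r**2 - 5*D (a(D, r) = -5*D + r**2 = r**2 - 5*D)
o(M) = 0 (o(M) = 2*0 = 0)
O = 0 (O = 0*(-2) = 0)
F = 1/112 (F = ((1 + 0)/(((-3)**2 - 5*(-3)) + 4))/4 = (1/((9 + 15) + 4))/4 = (1/(24 + 4))/4 = (1/28)/4 = (1*(1/28))/4 = (1/4)*(1/28) = 1/112 ≈ 0.0089286)
t = -108
t*F = -108*1/112 = -27/28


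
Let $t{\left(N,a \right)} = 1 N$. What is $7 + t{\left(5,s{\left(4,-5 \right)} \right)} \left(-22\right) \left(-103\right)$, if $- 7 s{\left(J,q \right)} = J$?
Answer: $11337$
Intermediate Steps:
$s{\left(J,q \right)} = - \frac{J}{7}$
$t{\left(N,a \right)} = N$
$7 + t{\left(5,s{\left(4,-5 \right)} \right)} \left(-22\right) \left(-103\right) = 7 + 5 \left(-22\right) \left(-103\right) = 7 - -11330 = 7 + 11330 = 11337$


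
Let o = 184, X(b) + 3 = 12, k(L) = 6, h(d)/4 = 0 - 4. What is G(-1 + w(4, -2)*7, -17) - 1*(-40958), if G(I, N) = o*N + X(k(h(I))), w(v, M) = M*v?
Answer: 37839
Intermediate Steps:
h(d) = -16 (h(d) = 4*(0 - 4) = 4*(-4) = -16)
X(b) = 9 (X(b) = -3 + 12 = 9)
G(I, N) = 9 + 184*N (G(I, N) = 184*N + 9 = 9 + 184*N)
G(-1 + w(4, -2)*7, -17) - 1*(-40958) = (9 + 184*(-17)) - 1*(-40958) = (9 - 3128) + 40958 = -3119 + 40958 = 37839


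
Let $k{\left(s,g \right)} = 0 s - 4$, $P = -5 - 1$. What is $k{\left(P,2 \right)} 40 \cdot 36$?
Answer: $-5760$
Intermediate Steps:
$P = -6$
$k{\left(s,g \right)} = -4$ ($k{\left(s,g \right)} = 0 - 4 = -4$)
$k{\left(P,2 \right)} 40 \cdot 36 = \left(-4\right) 40 \cdot 36 = \left(-160\right) 36 = -5760$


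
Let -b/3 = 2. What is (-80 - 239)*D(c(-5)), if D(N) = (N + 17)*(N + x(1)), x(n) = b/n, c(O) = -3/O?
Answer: 757944/25 ≈ 30318.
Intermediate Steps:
b = -6 (b = -3*2 = -6)
x(n) = -6/n
D(N) = (-6 + N)*(17 + N) (D(N) = (N + 17)*(N - 6/1) = (17 + N)*(N - 6*1) = (17 + N)*(N - 6) = (17 + N)*(-6 + N) = (-6 + N)*(17 + N))
(-80 - 239)*D(c(-5)) = (-80 - 239)*(-102 + (-3/(-5))² + 11*(-3/(-5))) = -319*(-102 + (-3*(-⅕))² + 11*(-3*(-⅕))) = -319*(-102 + (⅗)² + 11*(⅗)) = -319*(-102 + 9/25 + 33/5) = -319*(-2376/25) = 757944/25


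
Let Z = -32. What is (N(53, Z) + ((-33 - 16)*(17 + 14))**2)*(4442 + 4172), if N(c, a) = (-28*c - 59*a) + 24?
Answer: 19879294446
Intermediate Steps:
N(c, a) = 24 - 59*a - 28*c (N(c, a) = (-59*a - 28*c) + 24 = 24 - 59*a - 28*c)
(N(53, Z) + ((-33 - 16)*(17 + 14))**2)*(4442 + 4172) = ((24 - 59*(-32) - 28*53) + ((-33 - 16)*(17 + 14))**2)*(4442 + 4172) = ((24 + 1888 - 1484) + (-49*31)**2)*8614 = (428 + (-1519)**2)*8614 = (428 + 2307361)*8614 = 2307789*8614 = 19879294446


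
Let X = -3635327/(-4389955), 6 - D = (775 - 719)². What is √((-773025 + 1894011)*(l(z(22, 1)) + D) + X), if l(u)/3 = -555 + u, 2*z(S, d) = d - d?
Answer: I*√103587878105331274996465/4389955 ≈ 73315.0*I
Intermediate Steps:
z(S, d) = 0 (z(S, d) = (d - d)/2 = (½)*0 = 0)
D = -3130 (D = 6 - (775 - 719)² = 6 - 1*56² = 6 - 1*3136 = 6 - 3136 = -3130)
l(u) = -1665 + 3*u (l(u) = 3*(-555 + u) = -1665 + 3*u)
X = 3635327/4389955 (X = -3635327*(-1/4389955) = 3635327/4389955 ≈ 0.82810)
√((-773025 + 1894011)*(l(z(22, 1)) + D) + X) = √((-773025 + 1894011)*((-1665 + 3*0) - 3130) + 3635327/4389955) = √(1120986*((-1665 + 0) - 3130) + 3635327/4389955) = √(1120986*(-1665 - 3130) + 3635327/4389955) = √(1120986*(-4795) + 3635327/4389955) = √(-5375127870 + 3635327/4389955) = √(-23596569464910523/4389955) = I*√103587878105331274996465/4389955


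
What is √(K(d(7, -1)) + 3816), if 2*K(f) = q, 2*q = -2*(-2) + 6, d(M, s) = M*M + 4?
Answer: √15274/2 ≈ 61.794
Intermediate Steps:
d(M, s) = 4 + M² (d(M, s) = M² + 4 = 4 + M²)
q = 5 (q = (-2*(-2) + 6)/2 = (4 + 6)/2 = (½)*10 = 5)
K(f) = 5/2 (K(f) = (½)*5 = 5/2)
√(K(d(7, -1)) + 3816) = √(5/2 + 3816) = √(7637/2) = √15274/2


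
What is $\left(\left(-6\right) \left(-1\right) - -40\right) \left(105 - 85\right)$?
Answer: $920$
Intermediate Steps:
$\left(\left(-6\right) \left(-1\right) - -40\right) \left(105 - 85\right) = \left(6 + 40\right) 20 = 46 \cdot 20 = 920$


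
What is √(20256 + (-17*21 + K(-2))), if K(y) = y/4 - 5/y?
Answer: √19901 ≈ 141.07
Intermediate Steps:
K(y) = -5/y + y/4 (K(y) = y*(¼) - 5/y = y/4 - 5/y = -5/y + y/4)
√(20256 + (-17*21 + K(-2))) = √(20256 + (-17*21 + (-5/(-2) + (¼)*(-2)))) = √(20256 + (-357 + (-5*(-½) - ½))) = √(20256 + (-357 + (5/2 - ½))) = √(20256 + (-357 + 2)) = √(20256 - 355) = √19901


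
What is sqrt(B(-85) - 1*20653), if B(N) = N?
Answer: I*sqrt(20738) ≈ 144.01*I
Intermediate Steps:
sqrt(B(-85) - 1*20653) = sqrt(-85 - 1*20653) = sqrt(-85 - 20653) = sqrt(-20738) = I*sqrt(20738)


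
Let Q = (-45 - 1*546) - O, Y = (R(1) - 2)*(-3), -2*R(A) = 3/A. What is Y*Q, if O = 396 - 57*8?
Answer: -11151/2 ≈ -5575.5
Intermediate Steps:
O = -60 (O = 396 - 1*456 = 396 - 456 = -60)
R(A) = -3/(2*A)
Y = 21/2 (Y = (-3/2/1 - 2)*(-3) = (-3/2*1 - 2)*(-3) = (-3/2 - 2)*(-3) = -7/2*(-3) = 21/2 ≈ 10.500)
Q = -531 (Q = (-45 - 1*546) - 1*(-60) = (-45 - 546) + 60 = -591 + 60 = -531)
Y*Q = (21/2)*(-531) = -11151/2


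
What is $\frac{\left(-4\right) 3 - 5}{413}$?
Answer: $- \frac{17}{413} \approx -0.041162$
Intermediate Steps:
$\frac{\left(-4\right) 3 - 5}{413} = \left(-12 - 5\right) \frac{1}{413} = \left(-17\right) \frac{1}{413} = - \frac{17}{413}$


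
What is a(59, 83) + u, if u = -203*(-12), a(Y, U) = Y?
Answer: 2495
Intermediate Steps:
u = 2436
a(59, 83) + u = 59 + 2436 = 2495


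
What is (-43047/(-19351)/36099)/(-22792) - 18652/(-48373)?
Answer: 32996199054382565/85573941027751176 ≈ 0.38559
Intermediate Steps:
(-43047/(-19351)/36099)/(-22792) - 18652/(-48373) = (-43047*(-1/19351)*(1/36099))*(-1/22792) - 18652*(-1/48373) = ((43047/19351)*(1/36099))*(-1/22792) + 18652/48373 = (4783/77616861)*(-1/22792) + 18652/48373 = -4783/1769043495912 + 18652/48373 = 32996199054382565/85573941027751176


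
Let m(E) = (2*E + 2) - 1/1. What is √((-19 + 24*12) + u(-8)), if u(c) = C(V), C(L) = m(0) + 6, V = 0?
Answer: 2*√69 ≈ 16.613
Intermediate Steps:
m(E) = 1 + 2*E (m(E) = (2 + 2*E) - 1*1 = (2 + 2*E) - 1 = 1 + 2*E)
C(L) = 7 (C(L) = (1 + 2*0) + 6 = (1 + 0) + 6 = 1 + 6 = 7)
u(c) = 7
√((-19 + 24*12) + u(-8)) = √((-19 + 24*12) + 7) = √((-19 + 288) + 7) = √(269 + 7) = √276 = 2*√69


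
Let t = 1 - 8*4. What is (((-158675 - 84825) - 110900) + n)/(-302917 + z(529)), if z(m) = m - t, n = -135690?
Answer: 490090/302357 ≈ 1.6209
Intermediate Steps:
t = -31 (t = 1 - 32 = -31)
z(m) = 31 + m (z(m) = m - 1*(-31) = m + 31 = 31 + m)
(((-158675 - 84825) - 110900) + n)/(-302917 + z(529)) = (((-158675 - 84825) - 110900) - 135690)/(-302917 + (31 + 529)) = ((-243500 - 110900) - 135690)/(-302917 + 560) = (-354400 - 135690)/(-302357) = -490090*(-1/302357) = 490090/302357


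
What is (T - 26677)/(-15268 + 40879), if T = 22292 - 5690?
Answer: -10075/25611 ≈ -0.39339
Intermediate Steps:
T = 16602
(T - 26677)/(-15268 + 40879) = (16602 - 26677)/(-15268 + 40879) = -10075/25611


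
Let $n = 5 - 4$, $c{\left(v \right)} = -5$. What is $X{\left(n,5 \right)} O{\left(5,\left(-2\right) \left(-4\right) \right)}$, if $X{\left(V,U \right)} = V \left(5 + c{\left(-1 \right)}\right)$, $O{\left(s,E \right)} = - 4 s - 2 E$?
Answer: $0$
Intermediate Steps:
$n = 1$ ($n = 5 - 4 = 1$)
$X{\left(V,U \right)} = 0$ ($X{\left(V,U \right)} = V \left(5 - 5\right) = V 0 = 0$)
$X{\left(n,5 \right)} O{\left(5,\left(-2\right) \left(-4\right) \right)} = 0 \left(\left(-4\right) 5 - 2 \left(\left(-2\right) \left(-4\right)\right)\right) = 0 \left(-20 - 16\right) = 0 \left(-36\right) = 0$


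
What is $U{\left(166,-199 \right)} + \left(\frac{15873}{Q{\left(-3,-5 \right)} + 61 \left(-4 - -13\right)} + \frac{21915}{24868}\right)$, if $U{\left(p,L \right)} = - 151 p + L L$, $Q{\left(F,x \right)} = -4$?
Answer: $\frac{197400400539}{13553060} \approx 14565.0$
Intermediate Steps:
$U{\left(p,L \right)} = L^{2} - 151 p$ ($U{\left(p,L \right)} = - 151 p + L^{2} = L^{2} - 151 p$)
$U{\left(166,-199 \right)} + \left(\frac{15873}{Q{\left(-3,-5 \right)} + 61 \left(-4 - -13\right)} + \frac{21915}{24868}\right) = \left(\left(-199\right)^{2} - 25066\right) + \left(\frac{15873}{-4 + 61 \left(-4 - -13\right)} + \frac{21915}{24868}\right) = \left(39601 - 25066\right) + \left(\frac{15873}{-4 + 61 \left(-4 + 13\right)} + 21915 \cdot \frac{1}{24868}\right) = 14535 + \left(\frac{15873}{-4 + 61 \cdot 9} + \frac{21915}{24868}\right) = 14535 + \left(\frac{15873}{-4 + 549} + \frac{21915}{24868}\right) = 14535 + \left(\frac{15873}{545} + \frac{21915}{24868}\right) = 14535 + \frac{406673439}{13553060} = \frac{197400400539}{13553060}$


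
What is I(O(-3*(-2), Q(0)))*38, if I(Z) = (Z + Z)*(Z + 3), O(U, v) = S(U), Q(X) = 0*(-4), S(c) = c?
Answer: 4104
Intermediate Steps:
Q(X) = 0
O(U, v) = U
I(Z) = 2*Z*(3 + Z) (I(Z) = (2*Z)*(3 + Z) = 2*Z*(3 + Z))
I(O(-3*(-2), Q(0)))*38 = (2*(-3*(-2))*(3 - 3*(-2)))*38 = (2*6*(3 + 6))*38 = (2*6*9)*38 = 108*38 = 4104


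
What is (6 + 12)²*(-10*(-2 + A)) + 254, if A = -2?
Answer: 13214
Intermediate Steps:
(6 + 12)²*(-10*(-2 + A)) + 254 = (6 + 12)²*(-10*(-2 - 2)) + 254 = 18²*(-10*(-4)) + 254 = 324*40 + 254 = 12960 + 254 = 13214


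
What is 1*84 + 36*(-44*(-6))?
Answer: 9588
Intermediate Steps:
1*84 + 36*(-44*(-6)) = 84 + 36*264 = 84 + 9504 = 9588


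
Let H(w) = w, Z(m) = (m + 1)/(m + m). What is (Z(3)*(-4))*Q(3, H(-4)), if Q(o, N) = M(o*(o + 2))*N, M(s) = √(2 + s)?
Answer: 32*√17/3 ≈ 43.980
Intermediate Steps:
Z(m) = (1 + m)/(2*m) (Z(m) = (1 + m)/((2*m)) = (1 + m)*(1/(2*m)) = (1 + m)/(2*m))
Q(o, N) = N*√(2 + o*(2 + o)) (Q(o, N) = √(2 + o*(o + 2))*N = √(2 + o*(2 + o))*N = N*√(2 + o*(2 + o)))
(Z(3)*(-4))*Q(3, H(-4)) = (((½)*(1 + 3)/3)*(-4))*(-4*√(2 + 3*(2 + 3))) = (((½)*(⅓)*4)*(-4))*(-4*√(2 + 3*5)) = ((⅔)*(-4))*(-4*√(2 + 15)) = -(-32)*√17/3 = 32*√17/3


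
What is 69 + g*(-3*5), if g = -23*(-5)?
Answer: -1656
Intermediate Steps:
g = 115
69 + g*(-3*5) = 69 + 115*(-3*5) = 69 + 115*(-15) = 69 - 1725 = -1656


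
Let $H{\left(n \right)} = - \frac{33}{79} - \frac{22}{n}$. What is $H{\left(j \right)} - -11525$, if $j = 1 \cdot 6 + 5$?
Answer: $\frac{910284}{79} \approx 11523.0$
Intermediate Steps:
$j = 11$ ($j = 6 + 5 = 11$)
$H{\left(n \right)} = - \frac{33}{79} - \frac{22}{n}$ ($H{\left(n \right)} = \left(-33\right) \frac{1}{79} - \frac{22}{n} = - \frac{33}{79} - \frac{22}{n}$)
$H{\left(j \right)} - -11525 = \left(- \frac{33}{79} - \frac{22}{11}\right) - -11525 = \left(- \frac{33}{79} - 2\right) + 11525 = - \frac{191}{79} + 11525 = \frac{910284}{79}$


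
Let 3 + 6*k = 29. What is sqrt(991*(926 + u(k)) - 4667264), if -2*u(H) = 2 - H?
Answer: I*sqrt(134943906)/6 ≈ 1936.1*I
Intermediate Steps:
k = 13/3 (k = -1/2 + (1/6)*29 = -1/2 + 29/6 = 13/3 ≈ 4.3333)
u(H) = -1 + H/2 (u(H) = -(2 - H)/2 = -1 + H/2)
sqrt(991*(926 + u(k)) - 4667264) = sqrt(991*(926 + (-1 + (1/2)*(13/3))) - 4667264) = sqrt(991*(926 + (-1 + 13/6)) - 4667264) = sqrt(991*(926 + 7/6) - 4667264) = sqrt(991*(5563/6) - 4667264) = sqrt(5512933/6 - 4667264) = sqrt(-22490651/6) = I*sqrt(134943906)/6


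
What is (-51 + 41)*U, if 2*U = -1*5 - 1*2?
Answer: 35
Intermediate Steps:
U = -7/2 (U = (-1*5 - 1*2)/2 = (-5 - 2)/2 = (½)*(-7) = -7/2 ≈ -3.5000)
(-51 + 41)*U = (-51 + 41)*(-7/2) = -10*(-7/2) = 35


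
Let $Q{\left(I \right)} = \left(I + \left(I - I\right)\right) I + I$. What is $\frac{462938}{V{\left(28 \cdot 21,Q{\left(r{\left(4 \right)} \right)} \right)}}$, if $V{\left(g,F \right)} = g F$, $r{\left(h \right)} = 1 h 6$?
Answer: $\frac{33067}{25200} \approx 1.3122$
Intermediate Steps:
$r{\left(h \right)} = 6 h$ ($r{\left(h \right)} = h 6 = 6 h$)
$Q{\left(I \right)} = I + I^{2}$ ($Q{\left(I \right)} = \left(I + 0\right) I + I = I I + I = I^{2} + I = I + I^{2}$)
$V{\left(g,F \right)} = F g$
$\frac{462938}{V{\left(28 \cdot 21,Q{\left(r{\left(4 \right)} \right)} \right)}} = \frac{462938}{6 \cdot 4 \left(1 + 6 \cdot 4\right) 28 \cdot 21} = \frac{462938}{24 \left(1 + 24\right) 588} = \frac{462938}{24 \cdot 25 \cdot 588} = \frac{462938}{600 \cdot 588} = \frac{462938}{352800} = 462938 \cdot \frac{1}{352800} = \frac{33067}{25200}$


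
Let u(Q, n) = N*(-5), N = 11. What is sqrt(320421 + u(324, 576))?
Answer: sqrt(320366) ≈ 566.01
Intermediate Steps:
u(Q, n) = -55 (u(Q, n) = 11*(-5) = -55)
sqrt(320421 + u(324, 576)) = sqrt(320421 - 55) = sqrt(320366)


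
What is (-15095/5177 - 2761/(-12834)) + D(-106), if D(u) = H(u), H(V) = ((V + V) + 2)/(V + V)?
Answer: -97127392/56796867 ≈ -1.7101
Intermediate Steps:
H(V) = (2 + 2*V)/(2*V) (H(V) = (2*V + 2)/((2*V)) = (2 + 2*V)*(1/(2*V)) = (2 + 2*V)/(2*V))
D(u) = (1 + u)/u
(-15095/5177 - 2761/(-12834)) + D(-106) = (-15095/5177 - 2761/(-12834)) + (1 - 106)/(-106) = (-15095*1/5177 - 2761*(-1/12834)) - 1/106*(-105) = (-15095/5177 + 2761/12834) + 105/106 = -5788243/2143278 + 105/106 = -97127392/56796867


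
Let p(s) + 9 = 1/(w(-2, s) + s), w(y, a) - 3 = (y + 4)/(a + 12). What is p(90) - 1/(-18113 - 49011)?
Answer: -715624559/79609064 ≈ -8.9892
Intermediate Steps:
w(y, a) = 3 + (4 + y)/(12 + a) (w(y, a) = 3 + (y + 4)/(a + 12) = 3 + (4 + y)/(12 + a))
p(s) = -9 + 1/(s + (38 + 3*s)/(12 + s)) (p(s) = -9 + 1/((40 - 2 + 3*s)/(12 + s) + s) = -9 + 1/((38 + 3*s)/(12 + s) + s) = -9 + 1/(s + (38 + 3*s)/(12 + s)))
p(90) - 1/(-18113 - 49011) = (-330 - 134*90 - 9*90²)/(38 + 90² + 15*90) - 1/(-18113 - 49011) = (-330 - 12060 - 9*8100)/(38 + 8100 + 1350) - 1/(-67124) = (-330 - 12060 - 72900)/9488 - 1*(-1/67124) = (1/9488)*(-85290) + 1/67124 = -42645/4744 + 1/67124 = -715624559/79609064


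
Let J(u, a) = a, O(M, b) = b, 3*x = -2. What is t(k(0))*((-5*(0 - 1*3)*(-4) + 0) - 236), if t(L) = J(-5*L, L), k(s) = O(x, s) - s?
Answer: 0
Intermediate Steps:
x = -⅔ (x = (⅓)*(-2) = -⅔ ≈ -0.66667)
k(s) = 0 (k(s) = s - s = 0)
t(L) = L
t(k(0))*((-5*(0 - 1*3)*(-4) + 0) - 236) = 0*((-5*(0 - 1*3)*(-4) + 0) - 236) = 0*((-5*(0 - 3)*(-4) + 0) - 236) = 0*((-(-15)*(-4) + 0) - 236) = 0*((-5*12 + 0) - 236) = 0*((-60 + 0) - 236) = 0*(-60 - 236) = 0*(-296) = 0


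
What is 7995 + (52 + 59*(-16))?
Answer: 7103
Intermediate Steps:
7995 + (52 + 59*(-16)) = 7995 + (52 - 944) = 7995 - 892 = 7103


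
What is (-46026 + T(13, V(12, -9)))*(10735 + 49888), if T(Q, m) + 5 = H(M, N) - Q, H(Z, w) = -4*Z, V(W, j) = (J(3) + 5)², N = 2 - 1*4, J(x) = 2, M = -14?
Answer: -2787930524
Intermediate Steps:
N = -2 (N = 2 - 4 = -2)
V(W, j) = 49 (V(W, j) = (2 + 5)² = 7² = 49)
T(Q, m) = 51 - Q (T(Q, m) = -5 + (-4*(-14) - Q) = -5 + (56 - Q) = 51 - Q)
(-46026 + T(13, V(12, -9)))*(10735 + 49888) = (-46026 + (51 - 1*13))*(10735 + 49888) = (-46026 + (51 - 13))*60623 = (-46026 + 38)*60623 = -45988*60623 = -2787930524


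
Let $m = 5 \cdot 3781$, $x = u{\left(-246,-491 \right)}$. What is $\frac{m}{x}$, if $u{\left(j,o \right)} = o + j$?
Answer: $- \frac{18905}{737} \approx -25.651$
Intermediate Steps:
$u{\left(j,o \right)} = j + o$
$x = -737$ ($x = -246 - 491 = -737$)
$m = 18905$
$\frac{m}{x} = \frac{18905}{-737} = 18905 \left(- \frac{1}{737}\right) = - \frac{18905}{737}$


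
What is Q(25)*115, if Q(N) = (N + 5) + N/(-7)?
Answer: 21275/7 ≈ 3039.3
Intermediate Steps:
Q(N) = 5 + 6*N/7 (Q(N) = (5 + N) + N*(-⅐) = (5 + N) - N/7 = 5 + 6*N/7)
Q(25)*115 = (5 + (6/7)*25)*115 = (5 + 150/7)*115 = (185/7)*115 = 21275/7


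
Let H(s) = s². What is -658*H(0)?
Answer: 0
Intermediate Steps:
-658*H(0) = -658*0² = -658*0 = 0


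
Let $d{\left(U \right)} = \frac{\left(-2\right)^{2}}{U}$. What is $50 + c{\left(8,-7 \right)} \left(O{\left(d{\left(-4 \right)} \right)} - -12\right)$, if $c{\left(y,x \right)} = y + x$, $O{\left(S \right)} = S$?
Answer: $61$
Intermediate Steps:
$d{\left(U \right)} = \frac{4}{U}$
$c{\left(y,x \right)} = x + y$
$50 + c{\left(8,-7 \right)} \left(O{\left(d{\left(-4 \right)} \right)} - -12\right) = 50 + \left(-7 + 8\right) \left(\frac{4}{-4} - -12\right) = 50 + 1 \left(4 \left(- \frac{1}{4}\right) + 12\right) = 50 + 1 \left(-1 + 12\right) = 50 + 1 \cdot 11 = 50 + 11 = 61$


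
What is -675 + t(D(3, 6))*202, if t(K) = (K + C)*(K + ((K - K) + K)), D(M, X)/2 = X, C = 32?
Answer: 212637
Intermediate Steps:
D(M, X) = 2*X
t(K) = 2*K*(32 + K) (t(K) = (K + 32)*(K + ((K - K) + K)) = (32 + K)*(K + (0 + K)) = (32 + K)*(K + K) = (32 + K)*(2*K) = 2*K*(32 + K))
-675 + t(D(3, 6))*202 = -675 + (2*(2*6)*(32 + 2*6))*202 = -675 + (2*12*(32 + 12))*202 = -675 + (2*12*44)*202 = -675 + 1056*202 = -675 + 213312 = 212637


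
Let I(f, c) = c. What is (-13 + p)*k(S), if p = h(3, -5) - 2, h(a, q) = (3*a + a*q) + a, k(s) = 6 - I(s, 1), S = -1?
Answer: -90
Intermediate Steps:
k(s) = 5 (k(s) = 6 - 1*1 = 6 - 1 = 5)
h(a, q) = 4*a + a*q
p = -5 (p = 3*(4 - 5) - 2 = 3*(-1) - 2 = -3 - 2 = -5)
(-13 + p)*k(S) = (-13 - 5)*5 = -18*5 = -90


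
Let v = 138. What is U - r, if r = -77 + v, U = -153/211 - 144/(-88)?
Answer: -139466/2321 ≈ -60.089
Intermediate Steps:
U = 2115/2321 (U = -153*1/211 - 144*(-1/88) = -153/211 + 18/11 = 2115/2321 ≈ 0.91125)
r = 61 (r = -77 + 138 = 61)
U - r = 2115/2321 - 1*61 = 2115/2321 - 61 = -139466/2321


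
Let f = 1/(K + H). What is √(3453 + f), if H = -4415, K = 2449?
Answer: √13346381702/1966 ≈ 58.762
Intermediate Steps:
f = -1/1966 (f = 1/(2449 - 4415) = 1/(-1966) = -1/1966 ≈ -0.00050865)
√(3453 + f) = √(3453 - 1/1966) = √(6788597/1966) = √13346381702/1966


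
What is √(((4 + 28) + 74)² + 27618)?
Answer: √38854 ≈ 197.11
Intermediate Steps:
√(((4 + 28) + 74)² + 27618) = √((32 + 74)² + 27618) = √(106² + 27618) = √(11236 + 27618) = √38854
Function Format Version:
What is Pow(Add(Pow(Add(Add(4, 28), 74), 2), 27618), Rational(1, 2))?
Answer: Pow(38854, Rational(1, 2)) ≈ 197.11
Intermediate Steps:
Pow(Add(Pow(Add(Add(4, 28), 74), 2), 27618), Rational(1, 2)) = Pow(Add(Pow(Add(32, 74), 2), 27618), Rational(1, 2)) = Pow(Add(Pow(106, 2), 27618), Rational(1, 2)) = Pow(Add(11236, 27618), Rational(1, 2)) = Pow(38854, Rational(1, 2))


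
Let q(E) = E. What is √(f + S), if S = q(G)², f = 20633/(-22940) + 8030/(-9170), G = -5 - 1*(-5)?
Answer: I*√196377610072595/10517990 ≈ 1.3323*I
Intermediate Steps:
G = 0 (G = -5 + 5 = 0)
f = -37341281/21035980 (f = 20633*(-1/22940) + 8030*(-1/9170) = -20633/22940 - 803/917 = -37341281/21035980 ≈ -1.7751)
S = 0 (S = 0² = 0)
√(f + S) = √(-37341281/21035980 + 0) = √(-37341281/21035980) = I*√196377610072595/10517990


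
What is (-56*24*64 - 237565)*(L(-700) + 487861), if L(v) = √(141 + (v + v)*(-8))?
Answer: -157862550241 - 323581*√11341 ≈ -1.5790e+11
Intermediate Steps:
L(v) = √(141 - 16*v) (L(v) = √(141 + (2*v)*(-8)) = √(141 - 16*v))
(-56*24*64 - 237565)*(L(-700) + 487861) = (-56*24*64 - 237565)*(√(141 - 16*(-700)) + 487861) = (-1344*64 - 237565)*(√(141 + 11200) + 487861) = (-86016 - 237565)*(√11341 + 487861) = -323581*(487861 + √11341) = -157862550241 - 323581*√11341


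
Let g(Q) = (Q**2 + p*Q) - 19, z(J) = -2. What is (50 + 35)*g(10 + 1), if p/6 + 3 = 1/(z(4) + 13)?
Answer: -7650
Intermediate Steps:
p = -192/11 (p = -18 + 6/(-2 + 13) = -18 + 6/11 = -192/11 ≈ -17.455)
g(Q) = -19 + Q**2 - 192*Q/11 (g(Q) = (Q**2 - 192*Q/11) - 19 = -19 + Q**2 - 192*Q/11)
(50 + 35)*g(10 + 1) = (50 + 35)*(-19 + (10 + 1)**2 - 192*(10 + 1)/11) = 85*(-19 + 11**2 - 192/11*11) = 85*(-19 + 121 - 192) = 85*(-90) = -7650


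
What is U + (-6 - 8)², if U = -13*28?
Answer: -168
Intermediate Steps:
U = -364
U + (-6 - 8)² = -364 + (-6 - 8)² = -364 + (-14)² = -364 + 196 = -168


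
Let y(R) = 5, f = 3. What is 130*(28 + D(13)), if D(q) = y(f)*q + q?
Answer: 13780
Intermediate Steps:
D(q) = 6*q (D(q) = 5*q + q = 6*q)
130*(28 + D(13)) = 130*(28 + 6*13) = 130*(28 + 78) = 130*106 = 13780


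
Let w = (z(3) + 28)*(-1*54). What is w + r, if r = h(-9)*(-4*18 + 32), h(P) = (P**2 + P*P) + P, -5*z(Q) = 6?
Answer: -37836/5 ≈ -7567.2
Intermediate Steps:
z(Q) = -6/5 (z(Q) = -1/5*6 = -6/5)
h(P) = P + 2*P**2 (h(P) = (P**2 + P**2) + P = 2*P**2 + P = P + 2*P**2)
r = -6120 (r = (-9*(1 + 2*(-9)))*(-4*18 + 32) = (-9*(1 - 18))*(-72 + 32) = -9*(-17)*(-40) = 153*(-40) = -6120)
w = -7236/5 (w = (-6/5 + 28)*(-1*54) = (134/5)*(-54) = -7236/5 ≈ -1447.2)
w + r = -7236/5 - 6120 = -37836/5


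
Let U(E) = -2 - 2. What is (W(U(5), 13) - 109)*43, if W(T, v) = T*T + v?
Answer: -3440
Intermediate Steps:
U(E) = -4
W(T, v) = v + T**2 (W(T, v) = T**2 + v = v + T**2)
(W(U(5), 13) - 109)*43 = ((13 + (-4)**2) - 109)*43 = ((13 + 16) - 109)*43 = (29 - 109)*43 = -80*43 = -3440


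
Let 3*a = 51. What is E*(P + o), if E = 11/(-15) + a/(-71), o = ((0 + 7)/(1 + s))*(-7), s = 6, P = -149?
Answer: 53872/355 ≈ 151.75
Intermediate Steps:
a = 17 (a = (⅓)*51 = 17)
o = -7 (o = ((0 + 7)/(1 + 6))*(-7) = (7/7)*(-7) = (7*(⅐))*(-7) = 1*(-7) = -7)
E = -1036/1065 (E = 11/(-15) + 17/(-71) = 11*(-1/15) + 17*(-1/71) = -11/15 - 17/71 = -1036/1065 ≈ -0.97277)
E*(P + o) = -1036*(-149 - 7)/1065 = -1036/1065*(-156) = 53872/355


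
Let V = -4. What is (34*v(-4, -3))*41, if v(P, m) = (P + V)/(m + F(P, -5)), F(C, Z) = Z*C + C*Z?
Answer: -11152/37 ≈ -301.41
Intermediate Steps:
F(C, Z) = 2*C*Z (F(C, Z) = C*Z + C*Z = 2*C*Z)
v(P, m) = (-4 + P)/(m - 10*P) (v(P, m) = (P - 4)/(m + 2*P*(-5)) = (-4 + P)/(m - 10*P))
(34*v(-4, -3))*41 = (34*((-4 - 4)/(-3 - 10*(-4))))*41 = (34*(-8/(-3 + 40)))*41 = (34*(-8/37))*41 = -272/37*41 = -11152/37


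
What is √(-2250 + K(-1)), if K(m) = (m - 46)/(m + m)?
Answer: I*√8906/2 ≈ 47.186*I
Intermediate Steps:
K(m) = (-46 + m)/(2*m) (K(m) = (-46 + m)/((2*m)) = (-46 + m)*(1/(2*m)) = (-46 + m)/(2*m))
√(-2250 + K(-1)) = √(-2250 + (½)*(-46 - 1)/(-1)) = √(-2250 + (½)*(-1)*(-47)) = √(-2250 + 47/2) = √(-4453/2) = I*√8906/2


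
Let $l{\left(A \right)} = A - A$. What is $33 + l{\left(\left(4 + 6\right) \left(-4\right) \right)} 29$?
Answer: $33$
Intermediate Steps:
$l{\left(A \right)} = 0$
$33 + l{\left(\left(4 + 6\right) \left(-4\right) \right)} 29 = 33 + 0 \cdot 29 = 33 + 0 = 33$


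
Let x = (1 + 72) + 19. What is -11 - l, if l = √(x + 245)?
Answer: -11 - √337 ≈ -29.358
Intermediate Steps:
x = 92 (x = 73 + 19 = 92)
l = √337 (l = √(92 + 245) = √337 ≈ 18.358)
-11 - l = -11 - √337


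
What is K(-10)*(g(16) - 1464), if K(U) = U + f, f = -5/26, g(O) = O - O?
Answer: 193980/13 ≈ 14922.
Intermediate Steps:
g(O) = 0
f = -5/26 (f = -5*1/26 = -5/26 ≈ -0.19231)
K(U) = -5/26 + U (K(U) = U - 5/26 = -5/26 + U)
K(-10)*(g(16) - 1464) = (-5/26 - 10)*(0 - 1464) = -265/26*(-1464) = 193980/13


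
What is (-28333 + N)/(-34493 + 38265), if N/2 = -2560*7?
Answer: -64173/3772 ≈ -17.013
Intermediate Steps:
N = -35840 (N = 2*(-2560*7) = 2*(-17920) = -35840)
(-28333 + N)/(-34493 + 38265) = (-28333 - 35840)/(-34493 + 38265) = -64173/3772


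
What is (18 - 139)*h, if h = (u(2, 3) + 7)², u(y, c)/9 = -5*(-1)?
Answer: -327184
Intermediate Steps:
u(y, c) = 45 (u(y, c) = 9*(-5*(-1)) = 9*5 = 45)
h = 2704 (h = (45 + 7)² = 52² = 2704)
(18 - 139)*h = (18 - 139)*2704 = -121*2704 = -327184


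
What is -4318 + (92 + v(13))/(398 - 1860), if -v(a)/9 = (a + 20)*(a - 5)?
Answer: -3155316/731 ≈ -4316.4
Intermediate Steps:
v(a) = -9*(-5 + a)*(20 + a) (v(a) = -9*(a + 20)*(a - 5) = -9*(20 + a)*(-5 + a) = -9*(-5 + a)*(20 + a))
-4318 + (92 + v(13))/(398 - 1860) = -4318 + (92 + (900 - 135*13 - 9*13²))/(398 - 1860) = -4318 + (92 + (900 - 1755 - 9*169))/(-1462) = -4318 + (92 + (900 - 1755 - 1521))*(-1/1462) = -4318 + (92 - 2376)*(-1/1462) = -4318 - 2284*(-1/1462) = -4318 + 1142/731 = -3155316/731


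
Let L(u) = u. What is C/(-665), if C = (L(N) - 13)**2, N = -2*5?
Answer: -529/665 ≈ -0.79549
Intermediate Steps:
N = -10
C = 529 (C = (-10 - 13)**2 = (-23)**2 = 529)
C/(-665) = 529/(-665) = 529*(-1/665) = -529/665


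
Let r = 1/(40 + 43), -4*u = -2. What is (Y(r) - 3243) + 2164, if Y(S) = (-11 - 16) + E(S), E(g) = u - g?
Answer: -183515/166 ≈ -1105.5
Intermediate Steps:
u = ½ (u = -¼*(-2) = ½ ≈ 0.50000)
E(g) = ½ - g
r = 1/83 ≈ 0.012048
Y(S) = -53/2 - S (Y(S) = (-11 - 16) + (½ - S) = -27 + (½ - S) = -53/2 - S)
(Y(r) - 3243) + 2164 = ((-53/2 - 1*1/83) - 3243) + 2164 = ((-53/2 - 1/83) - 3243) + 2164 = (-4401/166 - 3243) + 2164 = -542739/166 + 2164 = -183515/166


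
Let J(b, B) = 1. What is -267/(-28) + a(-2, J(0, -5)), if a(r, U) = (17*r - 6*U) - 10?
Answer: -1133/28 ≈ -40.464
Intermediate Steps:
a(r, U) = -10 - 6*U + 17*r (a(r, U) = (-6*U + 17*r) - 10 = -10 - 6*U + 17*r)
-267/(-28) + a(-2, J(0, -5)) = -267/(-28) + (-10 - 6*1 + 17*(-2)) = -267*(-1/28) + (-10 - 6 - 34) = 267/28 - 50 = -1133/28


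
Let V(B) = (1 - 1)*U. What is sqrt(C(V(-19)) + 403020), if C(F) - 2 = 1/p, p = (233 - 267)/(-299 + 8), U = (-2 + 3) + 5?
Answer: sqrt(465903326)/34 ≈ 634.85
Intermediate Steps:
U = 6 (U = 1 + 5 = 6)
p = 34/291 (p = -34/(-291) = -34*(-1/291) = 34/291 ≈ 0.11684)
V(B) = 0 (V(B) = (1 - 1)*6 = 0*6 = 0)
C(F) = 359/34 (C(F) = 2 + 1/(34/291) = 2 + 291/34 = 359/34)
sqrt(C(V(-19)) + 403020) = sqrt(359/34 + 403020) = sqrt(13703039/34) = sqrt(465903326)/34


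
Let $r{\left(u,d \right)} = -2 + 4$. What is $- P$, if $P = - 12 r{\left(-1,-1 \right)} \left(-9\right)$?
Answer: $-216$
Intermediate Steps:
$r{\left(u,d \right)} = 2$
$P = 216$ ($P = \left(-12\right) 2 \left(-9\right) = \left(-24\right) \left(-9\right) = 216$)
$- P = \left(-1\right) 216 = -216$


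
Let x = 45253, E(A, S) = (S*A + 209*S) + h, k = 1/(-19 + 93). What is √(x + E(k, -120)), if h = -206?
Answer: √27332603/37 ≈ 141.30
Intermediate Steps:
k = 1/74 ≈ 0.013514
E(A, S) = -206 + 209*S + A*S (E(A, S) = (S*A + 209*S) - 206 = (A*S + 209*S) - 206 = (209*S + A*S) - 206 = -206 + 209*S + A*S)
√(x + E(k, -120)) = √(45253 + (-206 + 209*(-120) + (1/74)*(-120))) = √(45253 + (-206 - 25080 - 60/37)) = √(45253 - 935642/37) = √(738719/37) = √27332603/37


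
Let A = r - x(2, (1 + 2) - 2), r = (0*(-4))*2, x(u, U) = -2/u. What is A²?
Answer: 1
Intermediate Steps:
r = 0 (r = 0*2 = 0)
A = 1 (A = 0 - (-2)/2 = 0 - 1*(-1) = 0 + 1 = 1)
A² = 1² = 1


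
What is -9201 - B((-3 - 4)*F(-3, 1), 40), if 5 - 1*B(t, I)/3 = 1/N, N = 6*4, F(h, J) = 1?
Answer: -73727/8 ≈ -9215.9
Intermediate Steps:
N = 24
B(t, I) = 119/8 (B(t, I) = 15 - 3/24 = 15 - 3*1/24 = 15 - ⅛ = 119/8)
-9201 - B((-3 - 4)*F(-3, 1), 40) = -9201 - 1*119/8 = -9201 - 119/8 = -73727/8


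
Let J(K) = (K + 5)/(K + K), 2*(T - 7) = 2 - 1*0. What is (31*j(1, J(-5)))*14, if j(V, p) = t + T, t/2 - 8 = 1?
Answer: 11284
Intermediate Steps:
t = 18 (t = 16 + 2*1 = 16 + 2 = 18)
T = 8 (T = 7 + (2 - 1*0)/2 = 7 + (2 + 0)/2 = 7 + (½)*2 = 7 + 1 = 8)
J(K) = (5 + K)/(2*K) (J(K) = (5 + K)/((2*K)) = (5 + K)*(1/(2*K)) = (5 + K)/(2*K))
j(V, p) = 26 (j(V, p) = 18 + 8 = 26)
(31*j(1, J(-5)))*14 = (31*26)*14 = 806*14 = 11284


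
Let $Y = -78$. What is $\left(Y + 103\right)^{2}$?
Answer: $625$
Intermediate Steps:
$\left(Y + 103\right)^{2} = \left(-78 + 103\right)^{2} = 25^{2} = 625$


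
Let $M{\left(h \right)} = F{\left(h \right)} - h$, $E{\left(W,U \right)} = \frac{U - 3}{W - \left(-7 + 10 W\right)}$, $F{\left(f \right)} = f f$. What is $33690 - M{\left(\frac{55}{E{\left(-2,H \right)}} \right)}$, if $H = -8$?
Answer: $17940$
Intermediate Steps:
$F{\left(f \right)} = f^{2}$
$E{\left(W,U \right)} = \frac{-3 + U}{7 - 9 W}$ ($E{\left(W,U \right)} = \frac{-3 + U}{W - \left(-7 + 10 W\right)} = \frac{-3 + U}{7 - 9 W}$)
$M{\left(h \right)} = h^{2} - h$
$33690 - M{\left(\frac{55}{E{\left(-2,H \right)}} \right)} = 33690 - \frac{55}{\frac{1}{-7 + 9 \left(-2\right)} \left(3 - -8\right)} \left(-1 + \frac{55}{\frac{1}{-7 + 9 \left(-2\right)} \left(3 - -8\right)}\right) = 33690 - \frac{55}{\frac{1}{-7 - 18} \left(3 + 8\right)} \left(-1 + \frac{55}{\frac{1}{-7 - 18} \left(3 + 8\right)}\right) = 33690 - \frac{55}{\frac{1}{-25} \cdot 11} \left(-1 + \frac{55}{\frac{1}{-25} \cdot 11}\right) = 33690 - \frac{55}{\left(- \frac{1}{25}\right) 11} \left(-1 + \frac{55}{\left(- \frac{1}{25}\right) 11}\right) = 33690 - \frac{55}{- \frac{11}{25}} \left(-1 + \frac{55}{- \frac{11}{25}}\right) = 33690 - 55 \left(- \frac{25}{11}\right) \left(-1 + 55 \left(- \frac{25}{11}\right)\right) = 33690 - - 125 \left(-1 - 125\right) = 33690 - \left(-125\right) \left(-126\right) = 33690 - 15750 = 17940$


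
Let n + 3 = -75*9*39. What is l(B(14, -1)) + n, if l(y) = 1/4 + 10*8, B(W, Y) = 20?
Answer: -104991/4 ≈ -26248.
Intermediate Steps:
n = -26328 (n = -3 - 75*9*39 = -3 - 675*39 = -3 - 26325 = -26328)
l(y) = 321/4 (l(y) = 1*(¼) + 80 = ¼ + 80 = 321/4)
l(B(14, -1)) + n = 321/4 - 26328 = -104991/4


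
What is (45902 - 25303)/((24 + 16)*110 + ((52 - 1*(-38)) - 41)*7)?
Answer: 20599/4743 ≈ 4.3430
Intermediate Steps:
(45902 - 25303)/((24 + 16)*110 + ((52 - 1*(-38)) - 41)*7) = 20599/(40*110 + ((52 + 38) - 41)*7) = 20599/(4400 + (90 - 41)*7) = 20599/(4400 + 49*7) = 20599/(4400 + 343) = 20599/4743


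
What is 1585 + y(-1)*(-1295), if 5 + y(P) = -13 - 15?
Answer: 44320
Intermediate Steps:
y(P) = -33 (y(P) = -5 + (-13 - 15) = -5 - 28 = -33)
1585 + y(-1)*(-1295) = 1585 - 33*(-1295) = 1585 + 42735 = 44320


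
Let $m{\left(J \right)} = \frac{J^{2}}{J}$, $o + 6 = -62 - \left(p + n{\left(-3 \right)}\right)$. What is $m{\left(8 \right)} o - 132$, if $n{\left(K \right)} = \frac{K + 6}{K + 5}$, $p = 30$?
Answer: $-928$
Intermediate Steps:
$n{\left(K \right)} = \frac{6 + K}{5 + K}$
$o = - \frac{199}{2}$ ($o = -6 - \left(92 + \frac{6 - 3}{5 - 3}\right) = -6 - \left(92 + \frac{1}{2} \cdot 3\right) = -6 - \left(92 + \frac{3}{2}\right) = -6 - \frac{187}{2} = - \frac{199}{2} \approx -99.5$)
$m{\left(J \right)} = J$
$m{\left(8 \right)} o - 132 = 8 \left(- \frac{199}{2}\right) - 132 = -796 - 132 = -928$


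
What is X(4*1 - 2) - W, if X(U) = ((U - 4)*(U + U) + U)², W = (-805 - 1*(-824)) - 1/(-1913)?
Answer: 32520/1913 ≈ 16.999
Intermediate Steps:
W = 36348/1913 (W = (-805 + 824) - 1*(-1/1913) = 19 + 1/1913 = 36348/1913 ≈ 19.001)
X(U) = (U + 2*U*(-4 + U))² (X(U) = ((-4 + U)*(2*U) + U)² = (2*U*(-4 + U) + U)² = (U + 2*U*(-4 + U))²)
X(4*1 - 2) - W = (4*1 - 2)²*(-7 + 2*(4*1 - 2))² - 1*36348/1913 = (4 - 2)²*(-7 + 2*(4 - 2))² - 36348/1913 = 2²*(-7 + 2*2)² - 36348/1913 = 4*(-7 + 4)² - 36348/1913 = 4*(-3)² - 36348/1913 = 4*9 - 36348/1913 = 36 - 36348/1913 = 32520/1913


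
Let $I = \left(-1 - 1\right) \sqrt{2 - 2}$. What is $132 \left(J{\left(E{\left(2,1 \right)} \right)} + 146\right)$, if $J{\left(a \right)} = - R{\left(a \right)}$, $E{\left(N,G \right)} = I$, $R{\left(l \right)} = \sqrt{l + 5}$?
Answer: $19272 - 132 \sqrt{5} \approx 18977.0$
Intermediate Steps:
$R{\left(l \right)} = \sqrt{5 + l}$
$I = 0$ ($I = - 2 \sqrt{0} = \left(-2\right) 0 = 0$)
$E{\left(N,G \right)} = 0$
$J{\left(a \right)} = - \sqrt{5 + a}$
$132 \left(J{\left(E{\left(2,1 \right)} \right)} + 146\right) = 132 \left(- \sqrt{5 + 0} + 146\right) = 132 \left(- \sqrt{5} + 146\right) = 132 \left(146 - \sqrt{5}\right) = 19272 - 132 \sqrt{5}$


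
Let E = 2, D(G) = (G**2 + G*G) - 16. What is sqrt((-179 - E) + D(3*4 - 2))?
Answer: sqrt(3) ≈ 1.7320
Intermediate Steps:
D(G) = -16 + 2*G**2 (D(G) = (G**2 + G**2) - 16 = 2*G**2 - 16 = -16 + 2*G**2)
sqrt((-179 - E) + D(3*4 - 2)) = sqrt((-179 - 1*2) + (-16 + 2*(3*4 - 2)**2)) = sqrt((-179 - 2) + (-16 + 2*(12 - 2)**2)) = sqrt(-181 + (-16 + 2*10**2)) = sqrt(-181 + (-16 + 2*100)) = sqrt(-181 + (-16 + 200)) = sqrt(-181 + 184) = sqrt(3)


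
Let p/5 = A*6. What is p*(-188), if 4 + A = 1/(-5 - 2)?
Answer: 163560/7 ≈ 23366.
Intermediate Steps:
A = -29/7 (A = -4 + 1/(-5 - 2) = -4 + 1/(-7) = -4 - ⅐ = -29/7 ≈ -4.1429)
p = -870/7 (p = 5*(-29/7*6) = 5*(-174/7) = -870/7 ≈ -124.29)
p*(-188) = -870/7*(-188) = 163560/7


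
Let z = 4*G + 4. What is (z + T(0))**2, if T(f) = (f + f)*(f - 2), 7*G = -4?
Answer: 144/49 ≈ 2.9388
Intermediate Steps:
G = -4/7 (G = (1/7)*(-4) = -4/7 ≈ -0.57143)
T(f) = 2*f*(-2 + f) (T(f) = (2*f)*(-2 + f) = 2*f*(-2 + f))
z = 12/7 (z = 4*(-4/7) + 4 = -16/7 + 4 = 12/7 ≈ 1.7143)
(z + T(0))**2 = (12/7 + 2*0*(-2 + 0))**2 = (12/7 + 2*0*(-2))**2 = (12/7 + 0)**2 = (12/7)**2 = 144/49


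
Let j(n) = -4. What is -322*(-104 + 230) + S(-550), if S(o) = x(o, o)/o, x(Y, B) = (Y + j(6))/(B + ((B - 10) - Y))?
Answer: -6248088277/154000 ≈ -40572.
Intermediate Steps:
x(Y, B) = (-4 + Y)/(-10 - Y + 2*B) (x(Y, B) = (Y - 4)/(B + ((B - 10) - Y)) = (-4 + Y)/(B + ((-10 + B) - Y)) = (-4 + Y)/(B + (-10 + B - Y)) = (-4 + Y)/(-10 - Y + 2*B))
S(o) = (4 - o)/(o*(10 - o)) (S(o) = ((4 - o)/(10 + o - 2*o))/o = ((4 - o)/(10 - o))/o = (4 - o)/(o*(10 - o)))
-322*(-104 + 230) + S(-550) = -322*(-104 + 230) + (-4 - 550)/((-550)*(-10 - 550)) = -322*126 - 1/550*(-554)/(-560) = -40572 - 1/550*(-1/560)*(-554) = -40572 - 277/154000 = -6248088277/154000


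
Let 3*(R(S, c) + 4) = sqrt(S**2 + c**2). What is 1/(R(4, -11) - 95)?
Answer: -891/88072 - 3*sqrt(137)/88072 ≈ -0.010515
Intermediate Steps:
R(S, c) = -4 + sqrt(S**2 + c**2)/3
1/(R(4, -11) - 95) = 1/((-4 + sqrt(4**2 + (-11)**2)/3) - 95) = 1/((-4 + sqrt(16 + 121)/3) - 95) = 1/((-4 + sqrt(137)/3) - 95) = 1/(-99 + sqrt(137)/3)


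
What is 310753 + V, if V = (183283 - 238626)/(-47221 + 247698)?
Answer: 62298773838/200477 ≈ 3.1075e+5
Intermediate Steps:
V = -55343/200477 ≈ -0.27606
310753 + V = 310753 - 55343/200477 = 62298773838/200477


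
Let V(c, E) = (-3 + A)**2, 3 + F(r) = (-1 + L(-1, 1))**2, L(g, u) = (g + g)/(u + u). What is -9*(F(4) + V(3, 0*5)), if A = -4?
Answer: -450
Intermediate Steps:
L(g, u) = g/u (L(g, u) = (2*g)/((2*u)) = (2*g)*(1/(2*u)) = g/u)
F(r) = 1 (F(r) = -3 + (-1 - 1/1)**2 = -3 + (-1 - 1*1)**2 = -3 + (-1 - 1)**2 = -3 + (-2)**2 = -3 + 4 = 1)
V(c, E) = 49 (V(c, E) = (-3 - 4)**2 = (-7)**2 = 49)
-9*(F(4) + V(3, 0*5)) = -9*(1 + 49) = -9*50 = -450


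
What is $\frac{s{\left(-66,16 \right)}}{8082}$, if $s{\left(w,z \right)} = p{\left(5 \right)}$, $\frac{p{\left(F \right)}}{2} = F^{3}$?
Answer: $\frac{125}{4041} \approx 0.030933$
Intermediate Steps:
$p{\left(F \right)} = 2 F^{3}$
$s{\left(w,z \right)} = 250$ ($s{\left(w,z \right)} = 2 \cdot 5^{3} = 2 \cdot 125 = 250$)
$\frac{s{\left(-66,16 \right)}}{8082} = \frac{250}{8082} = 250 \cdot \frac{1}{8082} = \frac{125}{4041}$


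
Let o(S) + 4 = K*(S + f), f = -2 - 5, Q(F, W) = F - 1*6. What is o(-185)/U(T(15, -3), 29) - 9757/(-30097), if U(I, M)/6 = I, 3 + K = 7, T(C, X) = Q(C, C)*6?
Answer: -5018404/2437857 ≈ -2.0585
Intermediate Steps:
Q(F, W) = -6 + F (Q(F, W) = F - 6 = -6 + F)
f = -7
T(C, X) = -36 + 6*C (T(C, X) = (-6 + C)*6 = -36 + 6*C)
K = 4 (K = -3 + 7 = 4)
U(I, M) = 6*I
o(S) = -32 + 4*S (o(S) = -4 + 4*(S - 7) = -4 + 4*(-7 + S) = -4 + (-28 + 4*S) = -32 + 4*S)
o(-185)/U(T(15, -3), 29) - 9757/(-30097) = (-32 + 4*(-185))/((6*(-36 + 6*15))) - 9757/(-30097) = (-32 - 740)/((6*(-36 + 90))) - 9757*(-1/30097) = -772/(6*54) + 9757/30097 = -772/324 + 9757/30097 = -772*1/324 + 9757/30097 = -193/81 + 9757/30097 = -5018404/2437857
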